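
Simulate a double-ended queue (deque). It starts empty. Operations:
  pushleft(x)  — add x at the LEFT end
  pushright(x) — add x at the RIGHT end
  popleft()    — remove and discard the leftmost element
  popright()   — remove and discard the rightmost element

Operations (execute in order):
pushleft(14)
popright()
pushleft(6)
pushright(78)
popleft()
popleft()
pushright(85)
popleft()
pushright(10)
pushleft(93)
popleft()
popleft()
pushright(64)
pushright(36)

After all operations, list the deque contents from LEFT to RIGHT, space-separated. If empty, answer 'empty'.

pushleft(14): [14]
popright(): []
pushleft(6): [6]
pushright(78): [6, 78]
popleft(): [78]
popleft(): []
pushright(85): [85]
popleft(): []
pushright(10): [10]
pushleft(93): [93, 10]
popleft(): [10]
popleft(): []
pushright(64): [64]
pushright(36): [64, 36]

Answer: 64 36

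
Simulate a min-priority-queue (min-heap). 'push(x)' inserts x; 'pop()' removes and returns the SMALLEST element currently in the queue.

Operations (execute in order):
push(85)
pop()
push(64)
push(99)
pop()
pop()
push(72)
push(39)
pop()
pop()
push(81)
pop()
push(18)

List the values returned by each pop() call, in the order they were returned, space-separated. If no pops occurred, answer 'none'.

Answer: 85 64 99 39 72 81

Derivation:
push(85): heap contents = [85]
pop() → 85: heap contents = []
push(64): heap contents = [64]
push(99): heap contents = [64, 99]
pop() → 64: heap contents = [99]
pop() → 99: heap contents = []
push(72): heap contents = [72]
push(39): heap contents = [39, 72]
pop() → 39: heap contents = [72]
pop() → 72: heap contents = []
push(81): heap contents = [81]
pop() → 81: heap contents = []
push(18): heap contents = [18]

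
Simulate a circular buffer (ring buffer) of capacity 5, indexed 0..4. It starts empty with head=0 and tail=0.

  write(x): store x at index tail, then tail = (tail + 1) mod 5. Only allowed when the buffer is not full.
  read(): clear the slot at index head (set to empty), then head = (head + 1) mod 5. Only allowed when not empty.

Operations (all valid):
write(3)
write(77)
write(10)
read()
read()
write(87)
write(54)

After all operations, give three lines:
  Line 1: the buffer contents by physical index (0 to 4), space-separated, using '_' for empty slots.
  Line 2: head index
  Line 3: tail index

Answer: _ _ 10 87 54
2
0

Derivation:
write(3): buf=[3 _ _ _ _], head=0, tail=1, size=1
write(77): buf=[3 77 _ _ _], head=0, tail=2, size=2
write(10): buf=[3 77 10 _ _], head=0, tail=3, size=3
read(): buf=[_ 77 10 _ _], head=1, tail=3, size=2
read(): buf=[_ _ 10 _ _], head=2, tail=3, size=1
write(87): buf=[_ _ 10 87 _], head=2, tail=4, size=2
write(54): buf=[_ _ 10 87 54], head=2, tail=0, size=3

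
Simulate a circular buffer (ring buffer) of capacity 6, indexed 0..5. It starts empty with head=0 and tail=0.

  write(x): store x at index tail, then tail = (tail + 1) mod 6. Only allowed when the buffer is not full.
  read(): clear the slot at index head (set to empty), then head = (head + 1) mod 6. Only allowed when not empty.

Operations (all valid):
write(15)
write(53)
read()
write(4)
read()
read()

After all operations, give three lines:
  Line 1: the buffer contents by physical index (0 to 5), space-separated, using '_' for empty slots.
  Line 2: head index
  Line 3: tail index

Answer: _ _ _ _ _ _
3
3

Derivation:
write(15): buf=[15 _ _ _ _ _], head=0, tail=1, size=1
write(53): buf=[15 53 _ _ _ _], head=0, tail=2, size=2
read(): buf=[_ 53 _ _ _ _], head=1, tail=2, size=1
write(4): buf=[_ 53 4 _ _ _], head=1, tail=3, size=2
read(): buf=[_ _ 4 _ _ _], head=2, tail=3, size=1
read(): buf=[_ _ _ _ _ _], head=3, tail=3, size=0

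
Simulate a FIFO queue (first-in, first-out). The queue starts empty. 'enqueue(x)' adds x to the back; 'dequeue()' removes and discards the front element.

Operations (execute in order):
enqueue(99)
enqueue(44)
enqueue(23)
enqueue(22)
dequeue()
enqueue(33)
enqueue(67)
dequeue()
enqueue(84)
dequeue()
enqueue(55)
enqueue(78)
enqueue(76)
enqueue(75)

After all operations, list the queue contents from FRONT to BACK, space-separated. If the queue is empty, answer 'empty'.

Answer: 22 33 67 84 55 78 76 75

Derivation:
enqueue(99): [99]
enqueue(44): [99, 44]
enqueue(23): [99, 44, 23]
enqueue(22): [99, 44, 23, 22]
dequeue(): [44, 23, 22]
enqueue(33): [44, 23, 22, 33]
enqueue(67): [44, 23, 22, 33, 67]
dequeue(): [23, 22, 33, 67]
enqueue(84): [23, 22, 33, 67, 84]
dequeue(): [22, 33, 67, 84]
enqueue(55): [22, 33, 67, 84, 55]
enqueue(78): [22, 33, 67, 84, 55, 78]
enqueue(76): [22, 33, 67, 84, 55, 78, 76]
enqueue(75): [22, 33, 67, 84, 55, 78, 76, 75]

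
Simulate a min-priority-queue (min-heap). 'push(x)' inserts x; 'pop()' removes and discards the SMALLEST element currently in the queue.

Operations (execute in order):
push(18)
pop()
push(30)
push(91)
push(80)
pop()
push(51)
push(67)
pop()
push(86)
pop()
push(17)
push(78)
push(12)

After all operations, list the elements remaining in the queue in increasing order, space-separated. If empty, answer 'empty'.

push(18): heap contents = [18]
pop() → 18: heap contents = []
push(30): heap contents = [30]
push(91): heap contents = [30, 91]
push(80): heap contents = [30, 80, 91]
pop() → 30: heap contents = [80, 91]
push(51): heap contents = [51, 80, 91]
push(67): heap contents = [51, 67, 80, 91]
pop() → 51: heap contents = [67, 80, 91]
push(86): heap contents = [67, 80, 86, 91]
pop() → 67: heap contents = [80, 86, 91]
push(17): heap contents = [17, 80, 86, 91]
push(78): heap contents = [17, 78, 80, 86, 91]
push(12): heap contents = [12, 17, 78, 80, 86, 91]

Answer: 12 17 78 80 86 91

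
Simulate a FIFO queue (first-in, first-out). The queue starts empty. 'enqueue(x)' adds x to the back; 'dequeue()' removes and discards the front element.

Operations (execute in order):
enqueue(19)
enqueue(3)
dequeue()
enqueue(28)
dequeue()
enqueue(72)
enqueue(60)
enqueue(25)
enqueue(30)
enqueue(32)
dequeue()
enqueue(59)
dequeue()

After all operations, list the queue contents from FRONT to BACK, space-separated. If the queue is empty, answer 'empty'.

enqueue(19): [19]
enqueue(3): [19, 3]
dequeue(): [3]
enqueue(28): [3, 28]
dequeue(): [28]
enqueue(72): [28, 72]
enqueue(60): [28, 72, 60]
enqueue(25): [28, 72, 60, 25]
enqueue(30): [28, 72, 60, 25, 30]
enqueue(32): [28, 72, 60, 25, 30, 32]
dequeue(): [72, 60, 25, 30, 32]
enqueue(59): [72, 60, 25, 30, 32, 59]
dequeue(): [60, 25, 30, 32, 59]

Answer: 60 25 30 32 59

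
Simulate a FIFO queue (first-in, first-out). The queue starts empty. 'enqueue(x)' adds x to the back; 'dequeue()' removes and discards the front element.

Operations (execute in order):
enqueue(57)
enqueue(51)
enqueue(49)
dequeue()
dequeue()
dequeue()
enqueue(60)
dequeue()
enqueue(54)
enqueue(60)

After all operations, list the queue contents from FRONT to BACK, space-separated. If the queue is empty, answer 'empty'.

Answer: 54 60

Derivation:
enqueue(57): [57]
enqueue(51): [57, 51]
enqueue(49): [57, 51, 49]
dequeue(): [51, 49]
dequeue(): [49]
dequeue(): []
enqueue(60): [60]
dequeue(): []
enqueue(54): [54]
enqueue(60): [54, 60]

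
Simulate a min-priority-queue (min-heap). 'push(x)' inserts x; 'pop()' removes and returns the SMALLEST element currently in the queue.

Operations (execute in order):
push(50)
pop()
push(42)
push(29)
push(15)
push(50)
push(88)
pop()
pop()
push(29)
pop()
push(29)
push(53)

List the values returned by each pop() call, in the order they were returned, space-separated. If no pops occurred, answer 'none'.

push(50): heap contents = [50]
pop() → 50: heap contents = []
push(42): heap contents = [42]
push(29): heap contents = [29, 42]
push(15): heap contents = [15, 29, 42]
push(50): heap contents = [15, 29, 42, 50]
push(88): heap contents = [15, 29, 42, 50, 88]
pop() → 15: heap contents = [29, 42, 50, 88]
pop() → 29: heap contents = [42, 50, 88]
push(29): heap contents = [29, 42, 50, 88]
pop() → 29: heap contents = [42, 50, 88]
push(29): heap contents = [29, 42, 50, 88]
push(53): heap contents = [29, 42, 50, 53, 88]

Answer: 50 15 29 29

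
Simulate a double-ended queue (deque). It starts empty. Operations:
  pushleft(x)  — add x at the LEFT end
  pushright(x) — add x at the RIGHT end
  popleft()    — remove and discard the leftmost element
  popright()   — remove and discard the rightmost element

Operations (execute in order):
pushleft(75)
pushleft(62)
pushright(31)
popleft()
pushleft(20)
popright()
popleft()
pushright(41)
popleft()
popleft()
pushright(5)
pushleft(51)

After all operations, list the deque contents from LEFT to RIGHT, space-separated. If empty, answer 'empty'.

Answer: 51 5

Derivation:
pushleft(75): [75]
pushleft(62): [62, 75]
pushright(31): [62, 75, 31]
popleft(): [75, 31]
pushleft(20): [20, 75, 31]
popright(): [20, 75]
popleft(): [75]
pushright(41): [75, 41]
popleft(): [41]
popleft(): []
pushright(5): [5]
pushleft(51): [51, 5]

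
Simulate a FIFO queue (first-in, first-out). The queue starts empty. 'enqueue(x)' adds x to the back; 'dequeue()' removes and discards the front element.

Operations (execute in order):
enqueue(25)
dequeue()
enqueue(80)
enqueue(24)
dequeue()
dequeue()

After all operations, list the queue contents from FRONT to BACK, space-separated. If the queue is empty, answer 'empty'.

Answer: empty

Derivation:
enqueue(25): [25]
dequeue(): []
enqueue(80): [80]
enqueue(24): [80, 24]
dequeue(): [24]
dequeue(): []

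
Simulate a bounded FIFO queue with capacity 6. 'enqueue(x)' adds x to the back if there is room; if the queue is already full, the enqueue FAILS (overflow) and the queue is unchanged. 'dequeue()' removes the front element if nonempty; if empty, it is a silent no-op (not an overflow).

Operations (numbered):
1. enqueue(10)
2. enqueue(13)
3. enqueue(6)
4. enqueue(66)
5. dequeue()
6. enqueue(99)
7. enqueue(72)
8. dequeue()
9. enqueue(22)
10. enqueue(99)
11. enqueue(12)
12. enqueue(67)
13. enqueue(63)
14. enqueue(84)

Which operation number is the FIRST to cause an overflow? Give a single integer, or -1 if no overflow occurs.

1. enqueue(10): size=1
2. enqueue(13): size=2
3. enqueue(6): size=3
4. enqueue(66): size=4
5. dequeue(): size=3
6. enqueue(99): size=4
7. enqueue(72): size=5
8. dequeue(): size=4
9. enqueue(22): size=5
10. enqueue(99): size=6
11. enqueue(12): size=6=cap → OVERFLOW (fail)
12. enqueue(67): size=6=cap → OVERFLOW (fail)
13. enqueue(63): size=6=cap → OVERFLOW (fail)
14. enqueue(84): size=6=cap → OVERFLOW (fail)

Answer: 11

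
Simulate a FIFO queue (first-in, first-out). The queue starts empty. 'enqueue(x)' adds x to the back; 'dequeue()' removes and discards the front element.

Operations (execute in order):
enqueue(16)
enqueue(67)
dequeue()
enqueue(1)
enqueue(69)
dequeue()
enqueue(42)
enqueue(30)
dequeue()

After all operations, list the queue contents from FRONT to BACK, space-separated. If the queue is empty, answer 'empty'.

Answer: 69 42 30

Derivation:
enqueue(16): [16]
enqueue(67): [16, 67]
dequeue(): [67]
enqueue(1): [67, 1]
enqueue(69): [67, 1, 69]
dequeue(): [1, 69]
enqueue(42): [1, 69, 42]
enqueue(30): [1, 69, 42, 30]
dequeue(): [69, 42, 30]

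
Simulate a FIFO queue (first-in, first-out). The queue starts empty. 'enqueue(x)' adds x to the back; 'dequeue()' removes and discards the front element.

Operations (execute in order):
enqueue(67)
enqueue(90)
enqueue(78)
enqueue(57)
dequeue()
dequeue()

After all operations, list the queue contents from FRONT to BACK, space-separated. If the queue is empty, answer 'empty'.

Answer: 78 57

Derivation:
enqueue(67): [67]
enqueue(90): [67, 90]
enqueue(78): [67, 90, 78]
enqueue(57): [67, 90, 78, 57]
dequeue(): [90, 78, 57]
dequeue(): [78, 57]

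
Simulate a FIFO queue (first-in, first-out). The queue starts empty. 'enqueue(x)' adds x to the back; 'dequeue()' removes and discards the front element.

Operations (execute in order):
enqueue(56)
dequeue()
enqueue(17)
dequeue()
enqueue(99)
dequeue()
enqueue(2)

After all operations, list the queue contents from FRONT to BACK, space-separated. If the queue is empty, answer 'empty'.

enqueue(56): [56]
dequeue(): []
enqueue(17): [17]
dequeue(): []
enqueue(99): [99]
dequeue(): []
enqueue(2): [2]

Answer: 2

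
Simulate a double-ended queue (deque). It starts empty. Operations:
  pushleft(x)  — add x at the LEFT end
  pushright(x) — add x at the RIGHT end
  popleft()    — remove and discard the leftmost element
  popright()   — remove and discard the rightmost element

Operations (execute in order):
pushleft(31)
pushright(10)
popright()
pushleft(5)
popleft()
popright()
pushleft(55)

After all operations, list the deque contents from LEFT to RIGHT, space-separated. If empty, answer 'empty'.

pushleft(31): [31]
pushright(10): [31, 10]
popright(): [31]
pushleft(5): [5, 31]
popleft(): [31]
popright(): []
pushleft(55): [55]

Answer: 55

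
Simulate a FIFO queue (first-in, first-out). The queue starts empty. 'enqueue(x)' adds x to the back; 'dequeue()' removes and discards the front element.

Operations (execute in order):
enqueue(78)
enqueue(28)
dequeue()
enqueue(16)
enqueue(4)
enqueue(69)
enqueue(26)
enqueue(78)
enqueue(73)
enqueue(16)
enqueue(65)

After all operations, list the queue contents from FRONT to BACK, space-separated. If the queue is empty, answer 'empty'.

enqueue(78): [78]
enqueue(28): [78, 28]
dequeue(): [28]
enqueue(16): [28, 16]
enqueue(4): [28, 16, 4]
enqueue(69): [28, 16, 4, 69]
enqueue(26): [28, 16, 4, 69, 26]
enqueue(78): [28, 16, 4, 69, 26, 78]
enqueue(73): [28, 16, 4, 69, 26, 78, 73]
enqueue(16): [28, 16, 4, 69, 26, 78, 73, 16]
enqueue(65): [28, 16, 4, 69, 26, 78, 73, 16, 65]

Answer: 28 16 4 69 26 78 73 16 65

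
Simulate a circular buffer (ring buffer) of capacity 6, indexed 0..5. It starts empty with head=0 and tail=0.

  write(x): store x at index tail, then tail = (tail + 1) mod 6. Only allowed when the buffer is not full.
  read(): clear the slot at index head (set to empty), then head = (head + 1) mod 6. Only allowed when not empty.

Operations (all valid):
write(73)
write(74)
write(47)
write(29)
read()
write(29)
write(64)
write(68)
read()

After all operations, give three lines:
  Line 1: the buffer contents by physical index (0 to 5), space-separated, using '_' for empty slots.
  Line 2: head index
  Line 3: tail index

Answer: 68 _ 47 29 29 64
2
1

Derivation:
write(73): buf=[73 _ _ _ _ _], head=0, tail=1, size=1
write(74): buf=[73 74 _ _ _ _], head=0, tail=2, size=2
write(47): buf=[73 74 47 _ _ _], head=0, tail=3, size=3
write(29): buf=[73 74 47 29 _ _], head=0, tail=4, size=4
read(): buf=[_ 74 47 29 _ _], head=1, tail=4, size=3
write(29): buf=[_ 74 47 29 29 _], head=1, tail=5, size=4
write(64): buf=[_ 74 47 29 29 64], head=1, tail=0, size=5
write(68): buf=[68 74 47 29 29 64], head=1, tail=1, size=6
read(): buf=[68 _ 47 29 29 64], head=2, tail=1, size=5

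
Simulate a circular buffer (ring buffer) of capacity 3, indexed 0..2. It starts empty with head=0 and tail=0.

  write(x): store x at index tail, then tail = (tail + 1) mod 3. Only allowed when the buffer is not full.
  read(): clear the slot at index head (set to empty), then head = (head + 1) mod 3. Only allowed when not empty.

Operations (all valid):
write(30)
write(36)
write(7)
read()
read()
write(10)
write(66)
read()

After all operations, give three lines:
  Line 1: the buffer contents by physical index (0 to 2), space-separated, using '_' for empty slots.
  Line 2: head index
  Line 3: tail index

write(30): buf=[30 _ _], head=0, tail=1, size=1
write(36): buf=[30 36 _], head=0, tail=2, size=2
write(7): buf=[30 36 7], head=0, tail=0, size=3
read(): buf=[_ 36 7], head=1, tail=0, size=2
read(): buf=[_ _ 7], head=2, tail=0, size=1
write(10): buf=[10 _ 7], head=2, tail=1, size=2
write(66): buf=[10 66 7], head=2, tail=2, size=3
read(): buf=[10 66 _], head=0, tail=2, size=2

Answer: 10 66 _
0
2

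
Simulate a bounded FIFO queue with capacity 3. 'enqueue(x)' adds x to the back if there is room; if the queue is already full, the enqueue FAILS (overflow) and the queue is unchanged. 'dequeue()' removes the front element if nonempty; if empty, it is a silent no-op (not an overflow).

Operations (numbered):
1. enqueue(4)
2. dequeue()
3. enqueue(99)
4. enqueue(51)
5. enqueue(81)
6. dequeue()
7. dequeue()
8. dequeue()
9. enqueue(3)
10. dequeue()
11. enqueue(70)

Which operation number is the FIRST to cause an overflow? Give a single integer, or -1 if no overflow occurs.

Answer: -1

Derivation:
1. enqueue(4): size=1
2. dequeue(): size=0
3. enqueue(99): size=1
4. enqueue(51): size=2
5. enqueue(81): size=3
6. dequeue(): size=2
7. dequeue(): size=1
8. dequeue(): size=0
9. enqueue(3): size=1
10. dequeue(): size=0
11. enqueue(70): size=1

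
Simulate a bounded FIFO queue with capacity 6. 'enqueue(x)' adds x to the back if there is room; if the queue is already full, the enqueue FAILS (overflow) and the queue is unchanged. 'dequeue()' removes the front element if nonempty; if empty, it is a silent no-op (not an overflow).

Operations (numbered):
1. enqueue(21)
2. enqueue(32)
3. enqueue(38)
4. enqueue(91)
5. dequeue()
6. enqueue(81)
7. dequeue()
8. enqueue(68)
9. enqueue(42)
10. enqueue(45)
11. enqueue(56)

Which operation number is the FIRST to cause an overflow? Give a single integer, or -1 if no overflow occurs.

Answer: 11

Derivation:
1. enqueue(21): size=1
2. enqueue(32): size=2
3. enqueue(38): size=3
4. enqueue(91): size=4
5. dequeue(): size=3
6. enqueue(81): size=4
7. dequeue(): size=3
8. enqueue(68): size=4
9. enqueue(42): size=5
10. enqueue(45): size=6
11. enqueue(56): size=6=cap → OVERFLOW (fail)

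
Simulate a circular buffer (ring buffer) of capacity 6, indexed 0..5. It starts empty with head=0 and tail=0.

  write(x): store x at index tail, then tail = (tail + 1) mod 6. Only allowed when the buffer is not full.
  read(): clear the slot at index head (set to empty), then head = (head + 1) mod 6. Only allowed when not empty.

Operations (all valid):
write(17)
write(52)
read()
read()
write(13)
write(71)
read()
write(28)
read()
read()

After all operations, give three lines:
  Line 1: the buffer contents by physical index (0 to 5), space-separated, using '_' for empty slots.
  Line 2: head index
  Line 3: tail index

write(17): buf=[17 _ _ _ _ _], head=0, tail=1, size=1
write(52): buf=[17 52 _ _ _ _], head=0, tail=2, size=2
read(): buf=[_ 52 _ _ _ _], head=1, tail=2, size=1
read(): buf=[_ _ _ _ _ _], head=2, tail=2, size=0
write(13): buf=[_ _ 13 _ _ _], head=2, tail=3, size=1
write(71): buf=[_ _ 13 71 _ _], head=2, tail=4, size=2
read(): buf=[_ _ _ 71 _ _], head=3, tail=4, size=1
write(28): buf=[_ _ _ 71 28 _], head=3, tail=5, size=2
read(): buf=[_ _ _ _ 28 _], head=4, tail=5, size=1
read(): buf=[_ _ _ _ _ _], head=5, tail=5, size=0

Answer: _ _ _ _ _ _
5
5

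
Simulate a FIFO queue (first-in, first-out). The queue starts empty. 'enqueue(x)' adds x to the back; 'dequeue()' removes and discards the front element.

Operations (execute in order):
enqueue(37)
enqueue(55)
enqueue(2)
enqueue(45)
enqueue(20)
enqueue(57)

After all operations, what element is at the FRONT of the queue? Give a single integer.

Answer: 37

Derivation:
enqueue(37): queue = [37]
enqueue(55): queue = [37, 55]
enqueue(2): queue = [37, 55, 2]
enqueue(45): queue = [37, 55, 2, 45]
enqueue(20): queue = [37, 55, 2, 45, 20]
enqueue(57): queue = [37, 55, 2, 45, 20, 57]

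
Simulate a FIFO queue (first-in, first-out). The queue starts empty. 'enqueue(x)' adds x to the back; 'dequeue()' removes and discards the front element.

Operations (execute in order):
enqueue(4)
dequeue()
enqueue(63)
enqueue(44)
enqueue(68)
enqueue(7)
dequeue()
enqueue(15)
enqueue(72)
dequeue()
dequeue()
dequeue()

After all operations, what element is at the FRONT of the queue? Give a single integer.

enqueue(4): queue = [4]
dequeue(): queue = []
enqueue(63): queue = [63]
enqueue(44): queue = [63, 44]
enqueue(68): queue = [63, 44, 68]
enqueue(7): queue = [63, 44, 68, 7]
dequeue(): queue = [44, 68, 7]
enqueue(15): queue = [44, 68, 7, 15]
enqueue(72): queue = [44, 68, 7, 15, 72]
dequeue(): queue = [68, 7, 15, 72]
dequeue(): queue = [7, 15, 72]
dequeue(): queue = [15, 72]

Answer: 15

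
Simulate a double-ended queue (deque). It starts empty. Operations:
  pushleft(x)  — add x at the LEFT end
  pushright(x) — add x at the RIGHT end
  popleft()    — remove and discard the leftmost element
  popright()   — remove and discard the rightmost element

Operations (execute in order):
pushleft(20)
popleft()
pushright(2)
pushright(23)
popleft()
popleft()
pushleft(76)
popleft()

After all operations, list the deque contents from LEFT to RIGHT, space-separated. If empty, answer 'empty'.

Answer: empty

Derivation:
pushleft(20): [20]
popleft(): []
pushright(2): [2]
pushright(23): [2, 23]
popleft(): [23]
popleft(): []
pushleft(76): [76]
popleft(): []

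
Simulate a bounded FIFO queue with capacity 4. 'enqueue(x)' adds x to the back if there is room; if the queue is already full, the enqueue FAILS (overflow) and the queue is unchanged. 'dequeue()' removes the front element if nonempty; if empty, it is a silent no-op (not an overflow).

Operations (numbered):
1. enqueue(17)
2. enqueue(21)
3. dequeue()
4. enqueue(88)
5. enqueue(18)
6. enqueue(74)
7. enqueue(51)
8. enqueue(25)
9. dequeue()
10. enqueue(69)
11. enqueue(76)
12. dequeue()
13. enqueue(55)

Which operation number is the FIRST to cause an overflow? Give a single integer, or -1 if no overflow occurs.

1. enqueue(17): size=1
2. enqueue(21): size=2
3. dequeue(): size=1
4. enqueue(88): size=2
5. enqueue(18): size=3
6. enqueue(74): size=4
7. enqueue(51): size=4=cap → OVERFLOW (fail)
8. enqueue(25): size=4=cap → OVERFLOW (fail)
9. dequeue(): size=3
10. enqueue(69): size=4
11. enqueue(76): size=4=cap → OVERFLOW (fail)
12. dequeue(): size=3
13. enqueue(55): size=4

Answer: 7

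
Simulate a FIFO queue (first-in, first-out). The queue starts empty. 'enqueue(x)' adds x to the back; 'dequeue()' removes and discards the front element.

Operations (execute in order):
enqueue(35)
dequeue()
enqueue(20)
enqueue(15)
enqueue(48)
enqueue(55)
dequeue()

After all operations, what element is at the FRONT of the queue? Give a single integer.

enqueue(35): queue = [35]
dequeue(): queue = []
enqueue(20): queue = [20]
enqueue(15): queue = [20, 15]
enqueue(48): queue = [20, 15, 48]
enqueue(55): queue = [20, 15, 48, 55]
dequeue(): queue = [15, 48, 55]

Answer: 15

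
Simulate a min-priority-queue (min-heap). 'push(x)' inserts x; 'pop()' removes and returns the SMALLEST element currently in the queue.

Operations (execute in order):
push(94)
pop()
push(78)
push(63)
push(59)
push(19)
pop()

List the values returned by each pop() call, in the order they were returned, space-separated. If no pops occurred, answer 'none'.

push(94): heap contents = [94]
pop() → 94: heap contents = []
push(78): heap contents = [78]
push(63): heap contents = [63, 78]
push(59): heap contents = [59, 63, 78]
push(19): heap contents = [19, 59, 63, 78]
pop() → 19: heap contents = [59, 63, 78]

Answer: 94 19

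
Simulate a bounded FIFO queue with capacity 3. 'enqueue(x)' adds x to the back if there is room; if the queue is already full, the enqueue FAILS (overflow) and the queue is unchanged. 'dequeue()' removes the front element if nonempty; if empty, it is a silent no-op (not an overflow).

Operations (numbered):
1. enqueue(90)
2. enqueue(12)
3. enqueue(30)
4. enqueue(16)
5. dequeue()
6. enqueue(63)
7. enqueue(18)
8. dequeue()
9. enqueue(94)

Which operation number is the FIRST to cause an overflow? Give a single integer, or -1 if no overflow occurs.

Answer: 4

Derivation:
1. enqueue(90): size=1
2. enqueue(12): size=2
3. enqueue(30): size=3
4. enqueue(16): size=3=cap → OVERFLOW (fail)
5. dequeue(): size=2
6. enqueue(63): size=3
7. enqueue(18): size=3=cap → OVERFLOW (fail)
8. dequeue(): size=2
9. enqueue(94): size=3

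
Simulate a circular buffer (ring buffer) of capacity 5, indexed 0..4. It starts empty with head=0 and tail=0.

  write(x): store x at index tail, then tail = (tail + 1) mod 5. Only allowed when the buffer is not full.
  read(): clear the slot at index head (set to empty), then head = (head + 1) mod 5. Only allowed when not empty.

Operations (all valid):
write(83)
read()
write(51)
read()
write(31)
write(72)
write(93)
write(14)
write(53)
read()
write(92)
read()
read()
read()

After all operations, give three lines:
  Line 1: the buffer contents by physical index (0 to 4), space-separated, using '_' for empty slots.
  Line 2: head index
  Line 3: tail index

write(83): buf=[83 _ _ _ _], head=0, tail=1, size=1
read(): buf=[_ _ _ _ _], head=1, tail=1, size=0
write(51): buf=[_ 51 _ _ _], head=1, tail=2, size=1
read(): buf=[_ _ _ _ _], head=2, tail=2, size=0
write(31): buf=[_ _ 31 _ _], head=2, tail=3, size=1
write(72): buf=[_ _ 31 72 _], head=2, tail=4, size=2
write(93): buf=[_ _ 31 72 93], head=2, tail=0, size=3
write(14): buf=[14 _ 31 72 93], head=2, tail=1, size=4
write(53): buf=[14 53 31 72 93], head=2, tail=2, size=5
read(): buf=[14 53 _ 72 93], head=3, tail=2, size=4
write(92): buf=[14 53 92 72 93], head=3, tail=3, size=5
read(): buf=[14 53 92 _ 93], head=4, tail=3, size=4
read(): buf=[14 53 92 _ _], head=0, tail=3, size=3
read(): buf=[_ 53 92 _ _], head=1, tail=3, size=2

Answer: _ 53 92 _ _
1
3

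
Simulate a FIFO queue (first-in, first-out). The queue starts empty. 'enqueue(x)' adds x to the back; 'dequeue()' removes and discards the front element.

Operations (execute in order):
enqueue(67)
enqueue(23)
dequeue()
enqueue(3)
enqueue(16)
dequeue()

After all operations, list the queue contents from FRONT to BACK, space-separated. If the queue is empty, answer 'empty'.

Answer: 3 16

Derivation:
enqueue(67): [67]
enqueue(23): [67, 23]
dequeue(): [23]
enqueue(3): [23, 3]
enqueue(16): [23, 3, 16]
dequeue(): [3, 16]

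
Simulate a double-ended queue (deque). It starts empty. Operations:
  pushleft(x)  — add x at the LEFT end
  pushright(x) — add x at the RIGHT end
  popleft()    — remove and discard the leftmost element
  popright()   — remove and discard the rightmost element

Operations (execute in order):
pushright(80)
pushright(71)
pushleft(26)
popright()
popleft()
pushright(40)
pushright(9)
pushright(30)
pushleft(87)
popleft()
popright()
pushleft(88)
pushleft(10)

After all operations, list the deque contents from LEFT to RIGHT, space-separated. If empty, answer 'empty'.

Answer: 10 88 80 40 9

Derivation:
pushright(80): [80]
pushright(71): [80, 71]
pushleft(26): [26, 80, 71]
popright(): [26, 80]
popleft(): [80]
pushright(40): [80, 40]
pushright(9): [80, 40, 9]
pushright(30): [80, 40, 9, 30]
pushleft(87): [87, 80, 40, 9, 30]
popleft(): [80, 40, 9, 30]
popright(): [80, 40, 9]
pushleft(88): [88, 80, 40, 9]
pushleft(10): [10, 88, 80, 40, 9]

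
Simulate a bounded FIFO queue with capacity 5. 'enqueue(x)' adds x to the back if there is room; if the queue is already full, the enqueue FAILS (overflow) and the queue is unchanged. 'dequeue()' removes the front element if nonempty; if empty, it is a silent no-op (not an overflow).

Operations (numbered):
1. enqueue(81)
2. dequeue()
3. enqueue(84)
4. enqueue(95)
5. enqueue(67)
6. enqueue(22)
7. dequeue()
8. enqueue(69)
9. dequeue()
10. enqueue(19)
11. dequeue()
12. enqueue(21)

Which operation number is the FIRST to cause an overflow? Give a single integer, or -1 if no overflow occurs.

1. enqueue(81): size=1
2. dequeue(): size=0
3. enqueue(84): size=1
4. enqueue(95): size=2
5. enqueue(67): size=3
6. enqueue(22): size=4
7. dequeue(): size=3
8. enqueue(69): size=4
9. dequeue(): size=3
10. enqueue(19): size=4
11. dequeue(): size=3
12. enqueue(21): size=4

Answer: -1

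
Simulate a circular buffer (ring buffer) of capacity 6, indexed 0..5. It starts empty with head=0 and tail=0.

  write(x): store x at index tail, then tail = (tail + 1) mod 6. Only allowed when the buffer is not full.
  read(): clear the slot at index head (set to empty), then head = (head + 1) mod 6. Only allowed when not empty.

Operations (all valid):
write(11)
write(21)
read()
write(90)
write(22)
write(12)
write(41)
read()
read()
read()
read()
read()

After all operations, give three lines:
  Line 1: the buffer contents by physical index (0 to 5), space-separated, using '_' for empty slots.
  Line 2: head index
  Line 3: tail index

write(11): buf=[11 _ _ _ _ _], head=0, tail=1, size=1
write(21): buf=[11 21 _ _ _ _], head=0, tail=2, size=2
read(): buf=[_ 21 _ _ _ _], head=1, tail=2, size=1
write(90): buf=[_ 21 90 _ _ _], head=1, tail=3, size=2
write(22): buf=[_ 21 90 22 _ _], head=1, tail=4, size=3
write(12): buf=[_ 21 90 22 12 _], head=1, tail=5, size=4
write(41): buf=[_ 21 90 22 12 41], head=1, tail=0, size=5
read(): buf=[_ _ 90 22 12 41], head=2, tail=0, size=4
read(): buf=[_ _ _ 22 12 41], head=3, tail=0, size=3
read(): buf=[_ _ _ _ 12 41], head=4, tail=0, size=2
read(): buf=[_ _ _ _ _ 41], head=5, tail=0, size=1
read(): buf=[_ _ _ _ _ _], head=0, tail=0, size=0

Answer: _ _ _ _ _ _
0
0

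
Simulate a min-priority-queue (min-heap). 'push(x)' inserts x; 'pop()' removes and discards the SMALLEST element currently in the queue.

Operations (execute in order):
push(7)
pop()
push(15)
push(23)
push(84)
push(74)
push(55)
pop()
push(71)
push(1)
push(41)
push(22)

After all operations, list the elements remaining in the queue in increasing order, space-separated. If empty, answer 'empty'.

push(7): heap contents = [7]
pop() → 7: heap contents = []
push(15): heap contents = [15]
push(23): heap contents = [15, 23]
push(84): heap contents = [15, 23, 84]
push(74): heap contents = [15, 23, 74, 84]
push(55): heap contents = [15, 23, 55, 74, 84]
pop() → 15: heap contents = [23, 55, 74, 84]
push(71): heap contents = [23, 55, 71, 74, 84]
push(1): heap contents = [1, 23, 55, 71, 74, 84]
push(41): heap contents = [1, 23, 41, 55, 71, 74, 84]
push(22): heap contents = [1, 22, 23, 41, 55, 71, 74, 84]

Answer: 1 22 23 41 55 71 74 84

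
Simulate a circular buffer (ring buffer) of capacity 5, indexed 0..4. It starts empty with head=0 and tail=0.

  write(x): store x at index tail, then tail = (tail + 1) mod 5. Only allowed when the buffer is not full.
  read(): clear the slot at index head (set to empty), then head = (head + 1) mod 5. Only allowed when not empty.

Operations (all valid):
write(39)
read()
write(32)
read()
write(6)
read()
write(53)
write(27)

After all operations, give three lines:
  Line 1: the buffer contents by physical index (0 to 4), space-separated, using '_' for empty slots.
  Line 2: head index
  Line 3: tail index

Answer: _ _ _ 53 27
3
0

Derivation:
write(39): buf=[39 _ _ _ _], head=0, tail=1, size=1
read(): buf=[_ _ _ _ _], head=1, tail=1, size=0
write(32): buf=[_ 32 _ _ _], head=1, tail=2, size=1
read(): buf=[_ _ _ _ _], head=2, tail=2, size=0
write(6): buf=[_ _ 6 _ _], head=2, tail=3, size=1
read(): buf=[_ _ _ _ _], head=3, tail=3, size=0
write(53): buf=[_ _ _ 53 _], head=3, tail=4, size=1
write(27): buf=[_ _ _ 53 27], head=3, tail=0, size=2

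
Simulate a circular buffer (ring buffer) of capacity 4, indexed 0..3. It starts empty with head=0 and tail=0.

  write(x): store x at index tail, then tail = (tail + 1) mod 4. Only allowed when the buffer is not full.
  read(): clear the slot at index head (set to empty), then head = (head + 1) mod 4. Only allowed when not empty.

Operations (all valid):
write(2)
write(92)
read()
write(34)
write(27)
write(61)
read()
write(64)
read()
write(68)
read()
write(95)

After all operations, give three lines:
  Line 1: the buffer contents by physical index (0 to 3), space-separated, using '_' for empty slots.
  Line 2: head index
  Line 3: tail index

write(2): buf=[2 _ _ _], head=0, tail=1, size=1
write(92): buf=[2 92 _ _], head=0, tail=2, size=2
read(): buf=[_ 92 _ _], head=1, tail=2, size=1
write(34): buf=[_ 92 34 _], head=1, tail=3, size=2
write(27): buf=[_ 92 34 27], head=1, tail=0, size=3
write(61): buf=[61 92 34 27], head=1, tail=1, size=4
read(): buf=[61 _ 34 27], head=2, tail=1, size=3
write(64): buf=[61 64 34 27], head=2, tail=2, size=4
read(): buf=[61 64 _ 27], head=3, tail=2, size=3
write(68): buf=[61 64 68 27], head=3, tail=3, size=4
read(): buf=[61 64 68 _], head=0, tail=3, size=3
write(95): buf=[61 64 68 95], head=0, tail=0, size=4

Answer: 61 64 68 95
0
0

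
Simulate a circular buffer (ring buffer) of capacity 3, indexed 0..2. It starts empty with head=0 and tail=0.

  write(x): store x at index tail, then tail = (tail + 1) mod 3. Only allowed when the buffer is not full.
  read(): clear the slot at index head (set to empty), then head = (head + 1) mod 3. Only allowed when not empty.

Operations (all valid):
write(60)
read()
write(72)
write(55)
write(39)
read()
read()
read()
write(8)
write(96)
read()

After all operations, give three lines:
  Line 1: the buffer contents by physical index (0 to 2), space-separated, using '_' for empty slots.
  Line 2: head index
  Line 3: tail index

write(60): buf=[60 _ _], head=0, tail=1, size=1
read(): buf=[_ _ _], head=1, tail=1, size=0
write(72): buf=[_ 72 _], head=1, tail=2, size=1
write(55): buf=[_ 72 55], head=1, tail=0, size=2
write(39): buf=[39 72 55], head=1, tail=1, size=3
read(): buf=[39 _ 55], head=2, tail=1, size=2
read(): buf=[39 _ _], head=0, tail=1, size=1
read(): buf=[_ _ _], head=1, tail=1, size=0
write(8): buf=[_ 8 _], head=1, tail=2, size=1
write(96): buf=[_ 8 96], head=1, tail=0, size=2
read(): buf=[_ _ 96], head=2, tail=0, size=1

Answer: _ _ 96
2
0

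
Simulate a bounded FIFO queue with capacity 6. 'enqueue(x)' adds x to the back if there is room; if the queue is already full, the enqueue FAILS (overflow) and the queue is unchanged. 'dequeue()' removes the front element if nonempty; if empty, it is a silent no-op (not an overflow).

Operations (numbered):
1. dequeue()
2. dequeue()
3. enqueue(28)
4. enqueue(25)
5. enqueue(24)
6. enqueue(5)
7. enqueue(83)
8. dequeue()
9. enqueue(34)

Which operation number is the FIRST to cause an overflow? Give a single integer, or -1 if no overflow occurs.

Answer: -1

Derivation:
1. dequeue(): empty, no-op, size=0
2. dequeue(): empty, no-op, size=0
3. enqueue(28): size=1
4. enqueue(25): size=2
5. enqueue(24): size=3
6. enqueue(5): size=4
7. enqueue(83): size=5
8. dequeue(): size=4
9. enqueue(34): size=5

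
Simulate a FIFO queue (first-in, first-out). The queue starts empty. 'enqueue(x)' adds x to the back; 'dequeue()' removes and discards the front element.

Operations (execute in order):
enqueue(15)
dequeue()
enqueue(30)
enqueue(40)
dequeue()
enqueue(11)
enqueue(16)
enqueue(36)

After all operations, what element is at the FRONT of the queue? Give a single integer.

Answer: 40

Derivation:
enqueue(15): queue = [15]
dequeue(): queue = []
enqueue(30): queue = [30]
enqueue(40): queue = [30, 40]
dequeue(): queue = [40]
enqueue(11): queue = [40, 11]
enqueue(16): queue = [40, 11, 16]
enqueue(36): queue = [40, 11, 16, 36]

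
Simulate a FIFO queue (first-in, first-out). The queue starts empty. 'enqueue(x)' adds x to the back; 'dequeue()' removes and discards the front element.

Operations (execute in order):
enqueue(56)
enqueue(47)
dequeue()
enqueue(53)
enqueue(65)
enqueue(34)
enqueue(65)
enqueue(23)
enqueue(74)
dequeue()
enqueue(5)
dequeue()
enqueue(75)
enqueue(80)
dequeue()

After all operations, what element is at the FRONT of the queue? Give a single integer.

enqueue(56): queue = [56]
enqueue(47): queue = [56, 47]
dequeue(): queue = [47]
enqueue(53): queue = [47, 53]
enqueue(65): queue = [47, 53, 65]
enqueue(34): queue = [47, 53, 65, 34]
enqueue(65): queue = [47, 53, 65, 34, 65]
enqueue(23): queue = [47, 53, 65, 34, 65, 23]
enqueue(74): queue = [47, 53, 65, 34, 65, 23, 74]
dequeue(): queue = [53, 65, 34, 65, 23, 74]
enqueue(5): queue = [53, 65, 34, 65, 23, 74, 5]
dequeue(): queue = [65, 34, 65, 23, 74, 5]
enqueue(75): queue = [65, 34, 65, 23, 74, 5, 75]
enqueue(80): queue = [65, 34, 65, 23, 74, 5, 75, 80]
dequeue(): queue = [34, 65, 23, 74, 5, 75, 80]

Answer: 34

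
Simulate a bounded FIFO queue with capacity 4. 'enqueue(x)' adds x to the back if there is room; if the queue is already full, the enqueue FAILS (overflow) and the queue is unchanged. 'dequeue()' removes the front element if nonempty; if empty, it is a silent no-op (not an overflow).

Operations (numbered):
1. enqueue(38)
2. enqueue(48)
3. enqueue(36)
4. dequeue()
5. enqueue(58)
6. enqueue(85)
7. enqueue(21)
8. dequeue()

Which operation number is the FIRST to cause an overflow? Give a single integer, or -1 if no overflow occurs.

1. enqueue(38): size=1
2. enqueue(48): size=2
3. enqueue(36): size=3
4. dequeue(): size=2
5. enqueue(58): size=3
6. enqueue(85): size=4
7. enqueue(21): size=4=cap → OVERFLOW (fail)
8. dequeue(): size=3

Answer: 7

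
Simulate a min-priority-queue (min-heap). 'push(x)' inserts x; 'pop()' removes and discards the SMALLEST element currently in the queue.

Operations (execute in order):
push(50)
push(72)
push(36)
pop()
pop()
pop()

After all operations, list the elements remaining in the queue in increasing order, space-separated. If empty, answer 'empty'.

push(50): heap contents = [50]
push(72): heap contents = [50, 72]
push(36): heap contents = [36, 50, 72]
pop() → 36: heap contents = [50, 72]
pop() → 50: heap contents = [72]
pop() → 72: heap contents = []

Answer: empty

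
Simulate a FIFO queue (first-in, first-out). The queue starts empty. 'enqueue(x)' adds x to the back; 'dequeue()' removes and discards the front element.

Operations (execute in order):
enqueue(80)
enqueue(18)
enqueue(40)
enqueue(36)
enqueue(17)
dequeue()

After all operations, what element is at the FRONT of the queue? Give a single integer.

enqueue(80): queue = [80]
enqueue(18): queue = [80, 18]
enqueue(40): queue = [80, 18, 40]
enqueue(36): queue = [80, 18, 40, 36]
enqueue(17): queue = [80, 18, 40, 36, 17]
dequeue(): queue = [18, 40, 36, 17]

Answer: 18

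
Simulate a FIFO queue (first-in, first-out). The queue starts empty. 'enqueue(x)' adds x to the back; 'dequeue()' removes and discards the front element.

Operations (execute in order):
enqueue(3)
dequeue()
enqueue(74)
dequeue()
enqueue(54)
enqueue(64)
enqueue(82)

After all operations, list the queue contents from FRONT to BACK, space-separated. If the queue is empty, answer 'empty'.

Answer: 54 64 82

Derivation:
enqueue(3): [3]
dequeue(): []
enqueue(74): [74]
dequeue(): []
enqueue(54): [54]
enqueue(64): [54, 64]
enqueue(82): [54, 64, 82]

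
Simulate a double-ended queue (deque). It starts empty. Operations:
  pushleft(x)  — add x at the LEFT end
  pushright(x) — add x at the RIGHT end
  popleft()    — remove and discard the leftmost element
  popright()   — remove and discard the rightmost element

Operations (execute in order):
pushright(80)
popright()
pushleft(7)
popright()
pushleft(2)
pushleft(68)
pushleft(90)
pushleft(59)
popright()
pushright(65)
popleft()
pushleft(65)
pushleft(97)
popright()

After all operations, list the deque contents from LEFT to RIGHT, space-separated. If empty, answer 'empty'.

Answer: 97 65 90 68

Derivation:
pushright(80): [80]
popright(): []
pushleft(7): [7]
popright(): []
pushleft(2): [2]
pushleft(68): [68, 2]
pushleft(90): [90, 68, 2]
pushleft(59): [59, 90, 68, 2]
popright(): [59, 90, 68]
pushright(65): [59, 90, 68, 65]
popleft(): [90, 68, 65]
pushleft(65): [65, 90, 68, 65]
pushleft(97): [97, 65, 90, 68, 65]
popright(): [97, 65, 90, 68]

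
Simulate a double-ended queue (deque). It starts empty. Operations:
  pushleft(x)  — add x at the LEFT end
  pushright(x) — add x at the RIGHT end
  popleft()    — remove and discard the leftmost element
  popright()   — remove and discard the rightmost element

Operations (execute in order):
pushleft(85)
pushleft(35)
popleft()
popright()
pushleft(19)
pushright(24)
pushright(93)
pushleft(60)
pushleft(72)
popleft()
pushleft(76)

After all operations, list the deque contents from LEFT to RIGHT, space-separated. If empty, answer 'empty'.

Answer: 76 60 19 24 93

Derivation:
pushleft(85): [85]
pushleft(35): [35, 85]
popleft(): [85]
popright(): []
pushleft(19): [19]
pushright(24): [19, 24]
pushright(93): [19, 24, 93]
pushleft(60): [60, 19, 24, 93]
pushleft(72): [72, 60, 19, 24, 93]
popleft(): [60, 19, 24, 93]
pushleft(76): [76, 60, 19, 24, 93]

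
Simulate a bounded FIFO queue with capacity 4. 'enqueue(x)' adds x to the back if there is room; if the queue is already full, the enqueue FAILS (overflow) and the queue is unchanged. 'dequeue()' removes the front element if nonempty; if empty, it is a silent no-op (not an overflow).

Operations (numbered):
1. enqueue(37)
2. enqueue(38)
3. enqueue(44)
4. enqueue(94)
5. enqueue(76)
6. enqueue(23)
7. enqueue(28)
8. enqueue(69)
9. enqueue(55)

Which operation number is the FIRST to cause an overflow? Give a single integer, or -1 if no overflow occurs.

1. enqueue(37): size=1
2. enqueue(38): size=2
3. enqueue(44): size=3
4. enqueue(94): size=4
5. enqueue(76): size=4=cap → OVERFLOW (fail)
6. enqueue(23): size=4=cap → OVERFLOW (fail)
7. enqueue(28): size=4=cap → OVERFLOW (fail)
8. enqueue(69): size=4=cap → OVERFLOW (fail)
9. enqueue(55): size=4=cap → OVERFLOW (fail)

Answer: 5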